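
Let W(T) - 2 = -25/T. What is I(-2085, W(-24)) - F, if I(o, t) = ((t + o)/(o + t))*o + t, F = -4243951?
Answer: 101804857/24 ≈ 4.2419e+6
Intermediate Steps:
W(T) = 2 - 25/T
I(o, t) = o + t (I(o, t) = ((o + t)/(o + t))*o + t = 1*o + t = o + t)
I(-2085, W(-24)) - F = (-2085 + (2 - 25/(-24))) - 1*(-4243951) = (-2085 + (2 - 25*(-1/24))) + 4243951 = (-2085 + (2 + 25/24)) + 4243951 = (-2085 + 73/24) + 4243951 = -49967/24 + 4243951 = 101804857/24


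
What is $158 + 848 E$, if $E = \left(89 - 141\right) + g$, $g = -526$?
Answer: $-489986$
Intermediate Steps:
$E = -578$ ($E = \left(89 - 141\right) - 526 = -52 - 526 = -578$)
$158 + 848 E = 158 + 848 \left(-578\right) = 158 - 490144 = -489986$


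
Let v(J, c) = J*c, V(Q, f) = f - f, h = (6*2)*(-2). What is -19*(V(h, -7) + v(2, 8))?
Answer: -304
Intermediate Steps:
h = -24 (h = 12*(-2) = -24)
V(Q, f) = 0
-19*(V(h, -7) + v(2, 8)) = -19*(0 + 2*8) = -19*(0 + 16) = -19*16 = -304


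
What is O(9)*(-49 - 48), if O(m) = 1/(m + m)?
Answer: -97/18 ≈ -5.3889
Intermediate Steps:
O(m) = 1/(2*m)
O(9)*(-49 - 48) = ((½)/9)*(-49 - 48) = ((½)*(⅑))*(-97) = (1/18)*(-97) = -97/18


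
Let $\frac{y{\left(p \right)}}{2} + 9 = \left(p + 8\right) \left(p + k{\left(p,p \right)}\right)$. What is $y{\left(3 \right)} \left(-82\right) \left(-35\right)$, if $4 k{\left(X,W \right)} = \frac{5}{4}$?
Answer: $\frac{629965}{4} \approx 1.5749 \cdot 10^{5}$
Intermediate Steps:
$k{\left(X,W \right)} = \frac{5}{16}$ ($k{\left(X,W \right)} = \frac{5 \cdot \frac{1}{4}}{4} = \frac{1}{4} \cdot \frac{5}{4} = \frac{5}{16}$)
$y{\left(p \right)} = -18 + 2 \left(8 + p\right) \left(\frac{5}{16} + p\right)$ ($y{\left(p \right)} = -18 + 2 \left(p + 8\right) \left(p + \frac{5}{16}\right) = -18 + 2 \left(8 + p\right) \left(\frac{5}{16} + p\right)$)
$y{\left(3 \right)} \left(-82\right) \left(-35\right) = \left(-13 + 2 \cdot 3^{2} + \frac{133}{8} \cdot 3\right) \left(-82\right) \left(-35\right) = \left(-13 + 2 \cdot 9 + \frac{399}{8}\right) \left(-82\right) \left(-35\right) = \left(-13 + 18 + \frac{399}{8}\right) \left(-82\right) \left(-35\right) = \frac{439}{8} \left(-82\right) \left(-35\right) = \left(- \frac{17999}{4}\right) \left(-35\right) = \frac{629965}{4}$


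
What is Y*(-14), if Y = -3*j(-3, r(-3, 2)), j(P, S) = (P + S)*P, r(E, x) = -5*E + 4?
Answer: -2016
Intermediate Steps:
r(E, x) = 4 - 5*E
j(P, S) = P*(P + S)
Y = 144 (Y = -(-9)*(-3 + (4 - 5*(-3))) = -(-9)*(-3 + (4 + 15)) = -(-9)*(-3 + 19) = -(-9)*16 = -3*(-48) = 144)
Y*(-14) = 144*(-14) = -2016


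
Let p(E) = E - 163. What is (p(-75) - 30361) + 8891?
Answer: -21708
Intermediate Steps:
p(E) = -163 + E
(p(-75) - 30361) + 8891 = ((-163 - 75) - 30361) + 8891 = (-238 - 30361) + 8891 = -30599 + 8891 = -21708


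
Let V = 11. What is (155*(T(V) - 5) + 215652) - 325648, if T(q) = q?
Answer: -109066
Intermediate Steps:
(155*(T(V) - 5) + 215652) - 325648 = (155*(11 - 5) + 215652) - 325648 = (155*6 + 215652) - 325648 = (930 + 215652) - 325648 = 216582 - 325648 = -109066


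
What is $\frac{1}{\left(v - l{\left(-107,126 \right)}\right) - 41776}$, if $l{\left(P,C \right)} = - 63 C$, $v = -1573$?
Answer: $- \frac{1}{35411} \approx -2.824 \cdot 10^{-5}$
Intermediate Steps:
$\frac{1}{\left(v - l{\left(-107,126 \right)}\right) - 41776} = \frac{1}{\left(-1573 - \left(-63\right) 126\right) - 41776} = \frac{1}{\left(-1573 - -7938\right) - 41776} = \frac{1}{\left(-1573 + 7938\right) - 41776} = \frac{1}{6365 - 41776} = \frac{1}{-35411} = - \frac{1}{35411}$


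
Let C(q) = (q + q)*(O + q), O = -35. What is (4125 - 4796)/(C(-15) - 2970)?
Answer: 671/1470 ≈ 0.45646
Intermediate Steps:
C(q) = 2*q*(-35 + q) (C(q) = (q + q)*(-35 + q) = (2*q)*(-35 + q) = 2*q*(-35 + q))
(4125 - 4796)/(C(-15) - 2970) = (4125 - 4796)/(2*(-15)*(-35 - 15) - 2970) = -671/(2*(-15)*(-50) - 2970) = -671/(1500 - 2970) = -671/(-1470) = -671*(-1/1470) = 671/1470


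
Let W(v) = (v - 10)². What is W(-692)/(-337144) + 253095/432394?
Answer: -7984752006/9111190171 ≈ -0.87637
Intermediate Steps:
W(v) = (-10 + v)²
W(-692)/(-337144) + 253095/432394 = (-10 - 692)²/(-337144) + 253095/432394 = (-702)²*(-1/337144) + 253095*(1/432394) = 492804*(-1/337144) + 253095/432394 = -123201/84286 + 253095/432394 = -7984752006/9111190171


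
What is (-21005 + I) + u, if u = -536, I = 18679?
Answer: -2862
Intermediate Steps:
(-21005 + I) + u = (-21005 + 18679) - 536 = -2326 - 536 = -2862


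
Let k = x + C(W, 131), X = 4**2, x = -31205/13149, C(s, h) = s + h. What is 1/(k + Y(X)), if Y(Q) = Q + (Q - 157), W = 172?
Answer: 13149/2309317 ≈ 0.0056939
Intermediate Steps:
C(s, h) = h + s
x = -31205/13149 (x = -31205*1/13149 = -31205/13149 ≈ -2.3732)
X = 16
k = 3952942/13149 (k = -31205/13149 + (131 + 172) = -31205/13149 + 303 = 3952942/13149 ≈ 300.63)
Y(Q) = -157 + 2*Q (Y(Q) = Q + (-157 + Q) = -157 + 2*Q)
1/(k + Y(X)) = 1/(3952942/13149 + (-157 + 2*16)) = 1/(3952942/13149 + (-157 + 32)) = 1/(3952942/13149 - 125) = 1/(2309317/13149) = 13149/2309317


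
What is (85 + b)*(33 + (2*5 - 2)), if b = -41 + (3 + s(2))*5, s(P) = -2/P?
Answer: 2214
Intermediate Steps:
b = -31 (b = -41 + (3 - 2/2)*5 = -41 + (3 - 2*½)*5 = -41 + (3 - 1)*5 = -41 + 2*5 = -41 + 10 = -31)
(85 + b)*(33 + (2*5 - 2)) = (85 - 31)*(33 + (2*5 - 2)) = 54*(33 + (10 - 2)) = 54*(33 + 8) = 54*41 = 2214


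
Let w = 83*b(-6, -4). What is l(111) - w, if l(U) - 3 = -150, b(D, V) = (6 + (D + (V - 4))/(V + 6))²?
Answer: -230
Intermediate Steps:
b(D, V) = (6 + (-4 + D + V)/(6 + V))² (b(D, V) = (6 + (D + (-4 + V))/(6 + V))² = (6 + (-4 + D + V)/(6 + V))²)
w = 83 (w = 83*((32 - 6 + 7*(-4))²/(6 - 4)²) = 83*((32 - 6 - 28)²/2²) = 83*((¼)*(-2)²) = 83*((¼)*4) = 83*1 = 83)
l(U) = -147 (l(U) = 3 - 150 = -147)
l(111) - w = -147 - 1*83 = -147 - 83 = -230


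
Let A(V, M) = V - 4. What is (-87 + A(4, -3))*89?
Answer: -7743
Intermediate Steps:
A(V, M) = -4 + V
(-87 + A(4, -3))*89 = (-87 + (-4 + 4))*89 = (-87 + 0)*89 = -87*89 = -7743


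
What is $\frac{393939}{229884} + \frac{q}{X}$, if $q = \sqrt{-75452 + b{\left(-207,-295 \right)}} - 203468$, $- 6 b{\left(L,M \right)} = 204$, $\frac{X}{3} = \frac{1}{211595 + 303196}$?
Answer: $- \frac{2675428182957375}{76628} + 171597 i \sqrt{75486} \approx -3.4915 \cdot 10^{10} + 4.7146 \cdot 10^{7} i$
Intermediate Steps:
$X = \frac{1}{171597}$ ($X = \frac{3}{211595 + 303196} = \frac{3}{514791} = 3 \cdot \frac{1}{514791} = \frac{1}{171597} \approx 5.8276 \cdot 10^{-6}$)
$b{\left(L,M \right)} = -34$ ($b{\left(L,M \right)} = \left(- \frac{1}{6}\right) 204 = -34$)
$q = -203468 + i \sqrt{75486}$ ($q = \sqrt{-75452 - 34} - 203468 = \sqrt{-75486} - 203468 = i \sqrt{75486} - 203468 = -203468 + i \sqrt{75486} \approx -2.0347 \cdot 10^{5} + 274.75 i$)
$\frac{393939}{229884} + \frac{q}{X} = \frac{393939}{229884} + \left(-203468 + i \sqrt{75486}\right) \frac{1}{\frac{1}{171597}} = 393939 \cdot \frac{1}{229884} + \left(-203468 + i \sqrt{75486}\right) 171597 = \frac{131313}{76628} - \left(34914498396 - 171597 i \sqrt{75486}\right) = - \frac{2675428182957375}{76628} + 171597 i \sqrt{75486}$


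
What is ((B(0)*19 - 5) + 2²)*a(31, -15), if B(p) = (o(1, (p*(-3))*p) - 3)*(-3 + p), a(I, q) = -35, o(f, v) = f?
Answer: -3955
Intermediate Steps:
B(p) = 6 - 2*p (B(p) = (1 - 3)*(-3 + p) = -2*(-3 + p) = 6 - 2*p)
((B(0)*19 - 5) + 2²)*a(31, -15) = (((6 - 2*0)*19 - 5) + 2²)*(-35) = (((6 + 0)*19 - 5) + 4)*(-35) = ((6*19 - 5) + 4)*(-35) = ((114 - 5) + 4)*(-35) = (109 + 4)*(-35) = 113*(-35) = -3955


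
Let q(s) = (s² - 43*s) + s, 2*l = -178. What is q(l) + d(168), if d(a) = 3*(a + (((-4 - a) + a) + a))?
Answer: 12655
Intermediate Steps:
l = -89 (l = (½)*(-178) = -89)
d(a) = -12 + 6*a (d(a) = 3*(a + (-4 + a)) = 3*(-4 + 2*a) = -12 + 6*a)
q(s) = s² - 42*s
q(l) + d(168) = -89*(-42 - 89) + (-12 + 6*168) = -89*(-131) + (-12 + 1008) = 11659 + 996 = 12655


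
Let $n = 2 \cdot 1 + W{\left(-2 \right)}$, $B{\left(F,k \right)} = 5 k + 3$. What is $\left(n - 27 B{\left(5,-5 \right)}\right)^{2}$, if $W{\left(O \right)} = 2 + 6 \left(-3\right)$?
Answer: $336400$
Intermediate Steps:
$B{\left(F,k \right)} = 3 + 5 k$
$W{\left(O \right)} = -16$ ($W{\left(O \right)} = 2 - 18 = -16$)
$n = -14$ ($n = 2 \cdot 1 - 16 = 2 - 16 = -14$)
$\left(n - 27 B{\left(5,-5 \right)}\right)^{2} = \left(-14 - 27 \left(3 + 5 \left(-5\right)\right)\right)^{2} = \left(-14 - 27 \left(3 - 25\right)\right)^{2} = \left(-14 - -594\right)^{2} = \left(-14 + 594\right)^{2} = 580^{2} = 336400$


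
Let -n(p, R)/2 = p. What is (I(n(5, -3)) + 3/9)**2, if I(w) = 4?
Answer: 169/9 ≈ 18.778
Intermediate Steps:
n(p, R) = -2*p
(I(n(5, -3)) + 3/9)**2 = (4 + 3/9)**2 = (4 + 3*(1/9))**2 = (4 + 1/3)**2 = (13/3)**2 = 169/9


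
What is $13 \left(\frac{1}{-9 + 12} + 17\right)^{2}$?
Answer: $\frac{35152}{9} \approx 3905.8$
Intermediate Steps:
$13 \left(\frac{1}{-9 + 12} + 17\right)^{2} = 13 \left(\frac{1}{3} + 17\right)^{2} = 13 \left(\frac{52}{3}\right)^{2} = 13 \cdot \frac{2704}{9} = \frac{35152}{9}$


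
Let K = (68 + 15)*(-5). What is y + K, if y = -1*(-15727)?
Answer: 15312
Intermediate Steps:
y = 15727
K = -415 (K = 83*(-5) = -415)
y + K = 15727 - 415 = 15312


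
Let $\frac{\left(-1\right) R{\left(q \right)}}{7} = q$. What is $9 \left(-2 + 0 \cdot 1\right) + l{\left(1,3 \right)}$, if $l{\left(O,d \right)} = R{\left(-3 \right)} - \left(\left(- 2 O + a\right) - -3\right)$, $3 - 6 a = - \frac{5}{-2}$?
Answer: $\frac{23}{12} \approx 1.9167$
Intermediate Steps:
$a = \frac{1}{12}$ ($a = \frac{1}{2} - \frac{\left(-5\right) \frac{1}{-2}}{6} = \frac{1}{2} - \frac{\left(-5\right) \left(- \frac{1}{2}\right)}{6} = \frac{1}{2} - \frac{5}{12} = \frac{1}{12} \approx 0.083333$)
$R{\left(q \right)} = - 7 q$
$l{\left(O,d \right)} = \frac{215}{12} + 2 O$ ($l{\left(O,d \right)} = \left(-7\right) \left(-3\right) - \left(\left(- 2 O + \frac{1}{12}\right) - -3\right) = 21 - \left(\left(\frac{1}{12} - 2 O\right) + 3\right) = 21 - \left(\frac{37}{12} - 2 O\right) = 21 + \left(- \frac{37}{12} + 2 O\right) = \frac{215}{12} + 2 O$)
$9 \left(-2 + 0 \cdot 1\right) + l{\left(1,3 \right)} = 9 \left(-2 + 0 \cdot 1\right) + \left(\frac{215}{12} + 2 \cdot 1\right) = 9 \left(-2 + 0\right) + \left(\frac{215}{12} + 2\right) = 9 \left(-2\right) + \frac{239}{12} = -18 + \frac{239}{12} = \frac{23}{12}$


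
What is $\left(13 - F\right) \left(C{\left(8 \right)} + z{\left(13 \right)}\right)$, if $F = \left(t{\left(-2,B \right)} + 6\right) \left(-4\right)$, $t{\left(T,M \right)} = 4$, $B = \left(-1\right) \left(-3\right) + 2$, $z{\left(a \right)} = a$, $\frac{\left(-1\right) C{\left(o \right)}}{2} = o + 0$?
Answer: $-159$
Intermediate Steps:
$C{\left(o \right)} = - 2 o$ ($C{\left(o \right)} = - 2 \left(o + 0\right) = - 2 o$)
$B = 5$ ($B = 3 + 2 = 5$)
$F = -40$ ($F = \left(4 + 6\right) \left(-4\right) = 10 \left(-4\right) = -40$)
$\left(13 - F\right) \left(C{\left(8 \right)} + z{\left(13 \right)}\right) = \left(13 - -40\right) \left(\left(-2\right) 8 + 13\right) = \left(13 + 40\right) \left(-16 + 13\right) = 53 \left(-3\right) = -159$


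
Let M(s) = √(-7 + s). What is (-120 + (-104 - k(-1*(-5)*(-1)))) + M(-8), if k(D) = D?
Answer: -219 + I*√15 ≈ -219.0 + 3.873*I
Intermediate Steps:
(-120 + (-104 - k(-1*(-5)*(-1)))) + M(-8) = (-120 + (-104 - (-1*(-5))*(-1))) + √(-7 - 8) = (-120 + (-104 - 5*(-1))) + √(-15) = (-120 + (-104 - 1*(-5))) + I*√15 = (-120 + (-104 + 5)) + I*√15 = (-120 - 99) + I*√15 = -219 + I*√15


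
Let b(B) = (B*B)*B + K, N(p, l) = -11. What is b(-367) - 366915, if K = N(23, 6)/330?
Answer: -1493933341/30 ≈ -4.9798e+7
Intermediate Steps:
K = -1/30 (K = -11/330 = -11*1/330 = -1/30 ≈ -0.033333)
b(B) = -1/30 + B**3 (b(B) = (B*B)*B - 1/30 = B**2*B - 1/30 = B**3 - 1/30 = -1/30 + B**3)
b(-367) - 366915 = (-1/30 + (-367)**3) - 366915 = (-1/30 - 49430863) - 366915 = -1482925891/30 - 366915 = -1493933341/30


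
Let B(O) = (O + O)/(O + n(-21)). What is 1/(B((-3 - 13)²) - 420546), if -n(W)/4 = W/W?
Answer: -63/26494270 ≈ -2.3779e-6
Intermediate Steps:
n(W) = -4 (n(W) = -4*W/W = -4*1 = -4)
B(O) = 2*O/(-4 + O) (B(O) = (O + O)/(O - 4) = (2*O)/(-4 + O) = 2*O/(-4 + O))
1/(B((-3 - 13)²) - 420546) = 1/(2*(-3 - 13)²/(-4 + (-3 - 13)²) - 420546) = 1/(2*(-16)²/(-4 + (-16)²) - 420546) = 1/(2*256/(-4 + 256) - 420546) = 1/(2*256/252 - 420546) = 1/(2*256*(1/252) - 420546) = 1/(128/63 - 420546) = 1/(-26494270/63) = -63/26494270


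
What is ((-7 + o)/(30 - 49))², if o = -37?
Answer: 1936/361 ≈ 5.3629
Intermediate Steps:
((-7 + o)/(30 - 49))² = ((-7 - 37)/(30 - 49))² = (-44/(-19))² = (-44*(-1/19))² = (44/19)² = 1936/361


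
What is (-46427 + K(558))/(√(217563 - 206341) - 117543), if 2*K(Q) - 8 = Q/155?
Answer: 3897490794/9868818305 + 33158*√11222/9868818305 ≈ 0.39529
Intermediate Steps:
K(Q) = 4 + Q/310 (K(Q) = 4 + (Q/155)/2 = 4 + Q/310)
(-46427 + K(558))/(√(217563 - 206341) - 117543) = (-46427 + (4 + (1/310)*558))/(√(217563 - 206341) - 117543) = (-46427 + (4 + 9/5))/(√11222 - 117543) = (-46427 + 29/5)/(-117543 + √11222) = -232106/(5*(-117543 + √11222))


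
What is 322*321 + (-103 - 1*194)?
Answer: 103065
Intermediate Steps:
322*321 + (-103 - 1*194) = 103362 + (-103 - 194) = 103362 - 297 = 103065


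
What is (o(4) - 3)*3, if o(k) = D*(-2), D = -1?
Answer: -3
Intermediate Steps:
o(k) = 2 (o(k) = -1*(-2) = 2)
(o(4) - 3)*3 = (2 - 3)*3 = -1*3 = -3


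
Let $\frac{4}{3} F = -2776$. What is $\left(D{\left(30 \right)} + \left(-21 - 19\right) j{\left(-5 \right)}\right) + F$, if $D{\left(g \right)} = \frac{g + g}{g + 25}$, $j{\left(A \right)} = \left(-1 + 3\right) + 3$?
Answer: $- \frac{25090}{11} \approx -2280.9$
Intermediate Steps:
$j{\left(A \right)} = 5$ ($j{\left(A \right)} = 2 + 3 = 5$)
$D{\left(g \right)} = \frac{2 g}{25 + g}$
$F = -2082$ ($F = \frac{3}{4} \left(-2776\right) = -2082$)
$\left(D{\left(30 \right)} + \left(-21 - 19\right) j{\left(-5 \right)}\right) + F = \left(2 \cdot 30 \frac{1}{25 + 30} + \left(-21 - 19\right) 5\right) - 2082 = \left(2 \cdot 30 \cdot \frac{1}{55} - 200\right) - 2082 = \left(\frac{12}{11} - 200\right) - 2082 = - \frac{2188}{11} - 2082 = - \frac{25090}{11}$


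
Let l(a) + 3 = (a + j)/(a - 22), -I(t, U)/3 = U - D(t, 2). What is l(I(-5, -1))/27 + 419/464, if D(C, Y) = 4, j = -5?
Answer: 64807/87696 ≈ 0.73900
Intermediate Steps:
I(t, U) = 12 - 3*U (I(t, U) = -3*(U - 1*4) = -3*(U - 4) = -3*(-4 + U) = 12 - 3*U)
l(a) = -3 + (-5 + a)/(-22 + a) (l(a) = -3 + (a - 5)/(a - 22) = -3 + (-5 + a)/(-22 + a))
l(I(-5, -1))/27 + 419/464 = ((61 - 2*(12 - 3*(-1)))/(-22 + (12 - 3*(-1))))/27 + 419/464 = ((61 - 2*(12 + 3))/(-22 + (12 + 3)))*(1/27) + 419*(1/464) = ((61 - 2*15)/(-22 + 15))*(1/27) + 419/464 = ((61 - 30)/(-7))*(1/27) + 419/464 = -⅐*31*(1/27) + 419/464 = -31/7*1/27 + 419/464 = -31/189 + 419/464 = 64807/87696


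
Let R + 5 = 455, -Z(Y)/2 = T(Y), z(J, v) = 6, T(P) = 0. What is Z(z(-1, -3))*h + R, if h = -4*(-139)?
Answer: 450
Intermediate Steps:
Z(Y) = 0 (Z(Y) = -2*0 = 0)
R = 450 (R = -5 + 455 = 450)
h = 556
Z(z(-1, -3))*h + R = 0*556 + 450 = 0 + 450 = 450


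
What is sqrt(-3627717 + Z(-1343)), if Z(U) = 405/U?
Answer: 4*I*sqrt(408945542703)/1343 ≈ 1904.7*I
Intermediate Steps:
sqrt(-3627717 + Z(-1343)) = sqrt(-3627717 + 405/(-1343)) = sqrt(-3627717 + 405*(-1/1343)) = sqrt(-3627717 - 405/1343) = sqrt(-4872024336/1343) = 4*I*sqrt(408945542703)/1343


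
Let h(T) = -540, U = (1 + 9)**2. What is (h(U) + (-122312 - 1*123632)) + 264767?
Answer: 18283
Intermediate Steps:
U = 100 (U = 10**2 = 100)
(h(U) + (-122312 - 1*123632)) + 264767 = (-540 + (-122312 - 1*123632)) + 264767 = (-540 + (-122312 - 123632)) + 264767 = (-540 - 245944) + 264767 = -246484 + 264767 = 18283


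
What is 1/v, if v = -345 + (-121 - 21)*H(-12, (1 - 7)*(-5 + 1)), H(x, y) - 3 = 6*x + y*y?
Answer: -1/72339 ≈ -1.3824e-5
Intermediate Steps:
H(x, y) = 3 + y² + 6*x (H(x, y) = 3 + (6*x + y*y) = 3 + (6*x + y²) = 3 + (y² + 6*x) = 3 + y² + 6*x)
v = -72339 (v = -345 + (-121 - 21)*(3 + ((1 - 7)*(-5 + 1))² + 6*(-12)) = -345 - 142*(3 + (-6*(-4))² - 72) = -345 - 142*(3 + 24² - 72) = -345 - 142*(3 + 576 - 72) = -345 - 142*507 = -345 - 71994 = -72339)
1/v = 1/(-72339) = -1/72339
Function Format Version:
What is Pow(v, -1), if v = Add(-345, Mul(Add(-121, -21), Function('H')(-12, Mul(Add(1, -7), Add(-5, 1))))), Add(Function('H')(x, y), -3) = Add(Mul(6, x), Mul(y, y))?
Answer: Rational(-1, 72339) ≈ -1.3824e-5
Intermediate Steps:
Function('H')(x, y) = Add(3, Pow(y, 2), Mul(6, x)) (Function('H')(x, y) = Add(3, Add(Mul(6, x), Mul(y, y))) = Add(3, Add(Mul(6, x), Pow(y, 2))) = Add(3, Add(Pow(y, 2), Mul(6, x))) = Add(3, Pow(y, 2), Mul(6, x)))
v = -72339 (v = Add(-345, Mul(Add(-121, -21), Add(3, Pow(Mul(Add(1, -7), Add(-5, 1)), 2), Mul(6, -12)))) = Add(-345, Mul(-142, Add(3, Pow(Mul(-6, -4), 2), -72))) = Add(-345, Mul(-142, Add(3, Pow(24, 2), -72))) = Add(-345, Mul(-142, Add(3, 576, -72))) = Add(-345, Mul(-142, 507)) = Add(-345, -71994) = -72339)
Pow(v, -1) = Pow(-72339, -1) = Rational(-1, 72339)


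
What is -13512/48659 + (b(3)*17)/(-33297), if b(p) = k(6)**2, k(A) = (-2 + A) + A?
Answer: -532629364/1620198723 ≈ -0.32874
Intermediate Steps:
k(A) = -2 + 2*A
b(p) = 100 (b(p) = (-2 + 2*6)**2 = (-2 + 12)**2 = 10**2 = 100)
-13512/48659 + (b(3)*17)/(-33297) = -13512/48659 + (100*17)/(-33297) = -13512*1/48659 + 1700*(-1/33297) = -13512/48659 - 1700/33297 = -532629364/1620198723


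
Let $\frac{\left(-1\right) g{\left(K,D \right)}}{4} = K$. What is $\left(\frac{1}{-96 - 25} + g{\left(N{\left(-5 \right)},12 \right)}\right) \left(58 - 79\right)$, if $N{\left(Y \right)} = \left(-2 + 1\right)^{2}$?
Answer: $\frac{10185}{121} \approx 84.174$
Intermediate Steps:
$N{\left(Y \right)} = 1$ ($N{\left(Y \right)} = \left(-1\right)^{2} = 1$)
$g{\left(K,D \right)} = - 4 K$
$\left(\frac{1}{-96 - 25} + g{\left(N{\left(-5 \right)},12 \right)}\right) \left(58 - 79\right) = \left(\frac{1}{-96 - 25} - 4\right) \left(58 - 79\right) = \left(\frac{1}{-121} - 4\right) \left(-21\right) = \left(- \frac{1}{121} - 4\right) \left(-21\right) = \left(- \frac{485}{121}\right) \left(-21\right) = \frac{10185}{121}$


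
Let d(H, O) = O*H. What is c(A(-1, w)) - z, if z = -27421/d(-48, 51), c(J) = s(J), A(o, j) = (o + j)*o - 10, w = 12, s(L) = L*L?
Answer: 61891/144 ≈ 429.80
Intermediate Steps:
s(L) = L²
d(H, O) = H*O
A(o, j) = -10 + o*(j + o) (A(o, j) = (j + o)*o - 10 = o*(j + o) - 10 = -10 + o*(j + o))
c(J) = J²
z = 1613/144 (z = -27421/((-48*51)) = -27421/(-2448) = -27421*(-1/2448) = 1613/144 ≈ 11.201)
c(A(-1, w)) - z = (-10 + (-1)² + 12*(-1))² - 1*1613/144 = (-10 + 1 - 12)² - 1613/144 = (-21)² - 1613/144 = 441 - 1613/144 = 61891/144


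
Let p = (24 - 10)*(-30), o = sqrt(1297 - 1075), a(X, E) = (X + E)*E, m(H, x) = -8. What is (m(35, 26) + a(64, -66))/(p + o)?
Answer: -8680/29363 - 62*sqrt(222)/88089 ≈ -0.30610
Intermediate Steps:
a(X, E) = E*(E + X) (a(X, E) = (E + X)*E = E*(E + X))
o = sqrt(222) ≈ 14.900
p = -420 (p = 14*(-30) = -420)
(m(35, 26) + a(64, -66))/(p + o) = (-8 - 66*(-66 + 64))/(-420 + sqrt(222)) = (-8 - 66*(-2))/(-420 + sqrt(222)) = (-8 + 132)/(-420 + sqrt(222)) = 124/(-420 + sqrt(222))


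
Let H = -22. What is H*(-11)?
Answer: 242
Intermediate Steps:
H*(-11) = -22*(-11) = 242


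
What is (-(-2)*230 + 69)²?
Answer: 279841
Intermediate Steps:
(-(-2)*230 + 69)² = (-1*(-460) + 69)² = (460 + 69)² = 529² = 279841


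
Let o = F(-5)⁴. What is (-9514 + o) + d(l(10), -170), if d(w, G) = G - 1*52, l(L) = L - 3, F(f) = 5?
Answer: -9111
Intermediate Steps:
l(L) = -3 + L
d(w, G) = -52 + G (d(w, G) = G - 52 = -52 + G)
o = 625 (o = 5⁴ = 625)
(-9514 + o) + d(l(10), -170) = (-9514 + 625) + (-52 - 170) = -8889 - 222 = -9111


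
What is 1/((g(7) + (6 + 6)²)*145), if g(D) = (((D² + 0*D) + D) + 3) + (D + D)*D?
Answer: 1/43645 ≈ 2.2912e-5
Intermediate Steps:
g(D) = 3 + D + 3*D² (g(D) = (((D² + 0) + D) + 3) + (2*D)*D = ((D² + D) + 3) + 2*D² = ((D + D²) + 3) + 2*D² = (3 + D + D²) + 2*D² = 3 + D + 3*D²)
1/((g(7) + (6 + 6)²)*145) = 1/(((3 + 7 + 3*7²) + (6 + 6)²)*145) = 1/(((3 + 7 + 3*49) + 12²)*145) = 1/(((3 + 7 + 147) + 144)*145) = 1/((157 + 144)*145) = 1/(301*145) = 1/43645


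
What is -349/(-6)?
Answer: 349/6 ≈ 58.167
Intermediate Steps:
-349/(-6) = -⅙*(-349) = 349/6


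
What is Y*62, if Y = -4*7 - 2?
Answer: -1860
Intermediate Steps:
Y = -30 (Y = -28 - 2 = -30)
Y*62 = -30*62 = -1860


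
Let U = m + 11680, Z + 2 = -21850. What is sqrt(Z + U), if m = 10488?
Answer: 2*sqrt(79) ≈ 17.776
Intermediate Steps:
Z = -21852 (Z = -2 - 21850 = -21852)
U = 22168 (U = 10488 + 11680 = 22168)
sqrt(Z + U) = sqrt(-21852 + 22168) = sqrt(316) = 2*sqrt(79)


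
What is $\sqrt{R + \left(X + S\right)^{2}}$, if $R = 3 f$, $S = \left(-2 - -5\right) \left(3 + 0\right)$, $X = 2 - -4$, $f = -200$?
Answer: $5 i \sqrt{15} \approx 19.365 i$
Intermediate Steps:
$X = 6$ ($X = 2 + 4 = 6$)
$S = 9$ ($S = \left(-2 + 5\right) 3 = 3 \cdot 3 = 9$)
$R = -600$ ($R = 3 \left(-200\right) = -600$)
$\sqrt{R + \left(X + S\right)^{2}} = \sqrt{-600 + \left(6 + 9\right)^{2}} = \sqrt{-600 + 15^{2}} = \sqrt{-600 + 225} = \sqrt{-375} = 5 i \sqrt{15}$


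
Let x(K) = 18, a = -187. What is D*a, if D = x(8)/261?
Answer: -374/29 ≈ -12.897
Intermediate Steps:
D = 2/29 (D = 18/261 = 18*(1/261) = 2/29 ≈ 0.068966)
D*a = (2/29)*(-187) = -374/29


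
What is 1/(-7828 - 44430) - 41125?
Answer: -2149110251/52258 ≈ -41125.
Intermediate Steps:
1/(-7828 - 44430) - 41125 = 1/(-52258) - 41125 = -1/52258 - 41125 = -2149110251/52258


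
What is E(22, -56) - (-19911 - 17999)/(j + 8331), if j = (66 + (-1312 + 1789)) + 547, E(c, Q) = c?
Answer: 245172/9421 ≈ 26.024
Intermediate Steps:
j = 1090 (j = (66 + 477) + 547 = 543 + 547 = 1090)
E(22, -56) - (-19911 - 17999)/(j + 8331) = 22 - (-19911 - 17999)/(1090 + 8331) = 22 - (-37910)/9421 = 22 - 1*(-37910/9421) = 22 + 37910/9421 = 245172/9421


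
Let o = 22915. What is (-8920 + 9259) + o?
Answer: 23254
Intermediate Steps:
(-8920 + 9259) + o = (-8920 + 9259) + 22915 = 339 + 22915 = 23254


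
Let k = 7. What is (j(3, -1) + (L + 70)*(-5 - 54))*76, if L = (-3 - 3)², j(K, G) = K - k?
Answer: -475608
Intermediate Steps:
j(K, G) = -7 + K (j(K, G) = K - 1*7 = K - 7 = -7 + K)
L = 36 (L = (-6)² = 36)
(j(3, -1) + (L + 70)*(-5 - 54))*76 = ((-7 + 3) + (36 + 70)*(-5 - 54))*76 = (-4 + 106*(-59))*76 = (-4 - 6254)*76 = -6258*76 = -475608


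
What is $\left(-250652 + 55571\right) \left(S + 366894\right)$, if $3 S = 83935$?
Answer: $-77032089659$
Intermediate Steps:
$S = \frac{83935}{3}$ ($S = \frac{1}{3} \cdot 83935 = \frac{83935}{3} \approx 27978.0$)
$\left(-250652 + 55571\right) \left(S + 366894\right) = \left(-250652 + 55571\right) \left(\frac{83935}{3} + 366894\right) = \left(-195081\right) \frac{1184617}{3} = -77032089659$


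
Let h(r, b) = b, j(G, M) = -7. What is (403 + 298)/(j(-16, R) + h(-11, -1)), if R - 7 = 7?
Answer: -701/8 ≈ -87.625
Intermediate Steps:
R = 14 (R = 7 + 7 = 14)
(403 + 298)/(j(-16, R) + h(-11, -1)) = (403 + 298)/(-7 - 1) = 701/(-8) = 701*(-1/8) = -701/8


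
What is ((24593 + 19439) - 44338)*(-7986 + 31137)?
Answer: -7084206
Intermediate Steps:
((24593 + 19439) - 44338)*(-7986 + 31137) = (44032 - 44338)*23151 = -306*23151 = -7084206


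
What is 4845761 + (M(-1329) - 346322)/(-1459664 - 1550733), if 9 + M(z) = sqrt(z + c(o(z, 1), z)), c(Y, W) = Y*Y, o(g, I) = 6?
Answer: 14587664723448/3010397 - I*sqrt(1293)/3010397 ≈ 4.8458e+6 - 1.1945e-5*I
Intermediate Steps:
c(Y, W) = Y**2
M(z) = -9 + sqrt(36 + z) (M(z) = -9 + sqrt(z + 6**2) = -9 + sqrt(z + 36) = -9 + sqrt(36 + z))
4845761 + (M(-1329) - 346322)/(-1459664 - 1550733) = 4845761 + ((-9 + sqrt(36 - 1329)) - 346322)/(-1459664 - 1550733) = 4845761 + ((-9 + sqrt(-1293)) - 346322)/(-3010397) = 4845761 + ((-9 + I*sqrt(1293)) - 346322)*(-1/3010397) = 4845761 + (-346331 + I*sqrt(1293))*(-1/3010397) = 4845761 + (346331/3010397 - I*sqrt(1293)/3010397) = 14587664723448/3010397 - I*sqrt(1293)/3010397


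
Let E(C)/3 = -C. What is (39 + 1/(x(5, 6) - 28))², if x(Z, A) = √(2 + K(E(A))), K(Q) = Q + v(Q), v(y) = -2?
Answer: (255294*√2 + 1162903*I)/(2*(84*√2 + 383*I)) ≈ 1518.3 - 0.41226*I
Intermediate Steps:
E(C) = -3*C (E(C) = 3*(-C) = -3*C)
K(Q) = -2 + Q (K(Q) = Q - 2 = -2 + Q)
x(Z, A) = √3*√(-A) (x(Z, A) = √(2 + (-2 - 3*A)) = √(-3*A) = √3*√(-A))
(39 + 1/(x(5, 6) - 28))² = (39 + 1/(√3*√(-1*6) - 28))² = (39 + 1/(√3*√(-6) - 28))² = (39 + 1/(√3*(I*√6) - 28))² = (39 + 1/(3*I*√2 - 28))² = (39 + 1/(-28 + 3*I*√2))²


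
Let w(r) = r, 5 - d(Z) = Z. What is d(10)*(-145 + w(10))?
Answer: 675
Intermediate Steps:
d(Z) = 5 - Z
d(10)*(-145 + w(10)) = (5 - 1*10)*(-145 + 10) = (5 - 10)*(-135) = -5*(-135) = 675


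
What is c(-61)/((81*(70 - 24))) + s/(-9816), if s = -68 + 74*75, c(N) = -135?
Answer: -67133/112884 ≈ -0.59471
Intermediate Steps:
s = 5482 (s = -68 + 5550 = 5482)
c(-61)/((81*(70 - 24))) + s/(-9816) = -135*1/(81*(70 - 24)) + 5482/(-9816) = -135/(81*46) + 5482*(-1/9816) = -135/3726 - 2741/4908 = -135*1/3726 - 2741/4908 = -5/138 - 2741/4908 = -67133/112884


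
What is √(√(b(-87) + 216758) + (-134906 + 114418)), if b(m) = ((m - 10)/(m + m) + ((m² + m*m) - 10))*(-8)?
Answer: √(-155073672 + 87*√724576890)/87 ≈ 142.05*I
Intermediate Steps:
b(m) = 80 - 16*m² - 4*(-10 + m)/m (b(m) = ((-10 + m)/((2*m)) + ((m² + m²) - 10))*(-8) = ((-10 + m)*(1/(2*m)) + (2*m² - 10))*(-8) = ((-10 + m)/(2*m) + (-10 + 2*m²))*(-8) = (-10 + 2*m² + (-10 + m)/(2*m))*(-8) = 80 - 16*m² - 4*(-10 + m)/m)
√(√(b(-87) + 216758) + (-134906 + 114418)) = √(√((76 - 16*(-87)² + 40/(-87)) + 216758) + (-134906 + 114418)) = √(√((76 - 16*7569 + 40*(-1/87)) + 216758) - 20488) = √(√((76 - 121104 - 40/87) + 216758) - 20488) = √(√(-10529476/87 + 216758) - 20488) = √(√(8328470/87) - 20488) = √(√724576890/87 - 20488) = √(-20488 + √724576890/87)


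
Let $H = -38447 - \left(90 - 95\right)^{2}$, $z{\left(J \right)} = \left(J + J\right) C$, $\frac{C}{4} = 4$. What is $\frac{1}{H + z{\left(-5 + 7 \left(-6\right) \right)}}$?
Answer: $- \frac{1}{39976} \approx -2.5015 \cdot 10^{-5}$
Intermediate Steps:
$C = 16$ ($C = 4 \cdot 4 = 16$)
$z{\left(J \right)} = 32 J$ ($z{\left(J \right)} = \left(J + J\right) 16 = 2 J 16 = 32 J$)
$H = -38472$ ($H = -38447 - \left(-5\right)^{2} = -38447 - 25 = -38472$)
$\frac{1}{H + z{\left(-5 + 7 \left(-6\right) \right)}} = \frac{1}{-38472 + 32 \left(-5 + 7 \left(-6\right)\right)} = \frac{1}{-38472 + 32 \left(-5 - 42\right)} = \frac{1}{-38472 + 32 \left(-47\right)} = \frac{1}{-38472 - 1504} = \frac{1}{-39976} = - \frac{1}{39976}$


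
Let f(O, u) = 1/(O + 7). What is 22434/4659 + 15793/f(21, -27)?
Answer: 686750290/1553 ≈ 4.4221e+5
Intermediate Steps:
f(O, u) = 1/(7 + O)
22434/4659 + 15793/f(21, -27) = 22434/4659 + 15793/(1/(7 + 21)) = 22434*(1/4659) + 15793/(1/28) = 7478/1553 + 15793/(1/28) = 7478/1553 + 15793*28 = 7478/1553 + 442204 = 686750290/1553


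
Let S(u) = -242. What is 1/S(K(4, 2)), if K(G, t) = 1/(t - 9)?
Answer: -1/242 ≈ -0.0041322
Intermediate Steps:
K(G, t) = 1/(-9 + t)
1/S(K(4, 2)) = 1/(-242) = -1/242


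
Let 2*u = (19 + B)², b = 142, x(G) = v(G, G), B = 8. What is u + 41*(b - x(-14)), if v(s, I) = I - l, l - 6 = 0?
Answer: 14013/2 ≈ 7006.5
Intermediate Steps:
l = 6 (l = 6 + 0 = 6)
v(s, I) = -6 + I (v(s, I) = I - 1*6 = I - 6 = -6 + I)
x(G) = -6 + G
u = 729/2 (u = (19 + 8)²/2 = (½)*27² = (½)*729 = 729/2 ≈ 364.50)
u + 41*(b - x(-14)) = 729/2 + 41*(142 - (-6 - 14)) = 729/2 + 41*(142 - 1*(-20)) = 729/2 + 41*(142 + 20) = 729/2 + 41*162 = 729/2 + 6642 = 14013/2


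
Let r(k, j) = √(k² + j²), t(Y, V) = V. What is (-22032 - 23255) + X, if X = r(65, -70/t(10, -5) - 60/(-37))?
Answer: -45287 + √6118109/37 ≈ -45220.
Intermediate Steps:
r(k, j) = √(j² + k²)
X = √6118109/37 (X = √((-70/(-5) - 60/(-37))² + 65²) = √((-70*(-⅕) - 60*(-1/37))² + 4225) = √((14 + 60/37)² + 4225) = √((578/37)² + 4225) = √(334084/1369 + 4225) = √(6118109/1369) = √6118109/37 ≈ 66.851)
(-22032 - 23255) + X = (-22032 - 23255) + √6118109/37 = -45287 + √6118109/37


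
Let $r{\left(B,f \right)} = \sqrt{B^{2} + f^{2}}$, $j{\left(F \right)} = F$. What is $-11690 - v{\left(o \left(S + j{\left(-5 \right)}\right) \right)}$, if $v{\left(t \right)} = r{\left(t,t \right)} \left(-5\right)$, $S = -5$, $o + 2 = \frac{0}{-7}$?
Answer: $-11690 + 100 \sqrt{2} \approx -11549.0$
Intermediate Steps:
$o = -2$ ($o = -2 + \frac{0}{-7} = -2 + 0 \left(- \frac{1}{7}\right) = -2 + 0 = -2$)
$v{\left(t \right)} = - 5 \sqrt{2} \sqrt{t^{2}}$ ($v{\left(t \right)} = \sqrt{t^{2} + t^{2}} \left(-5\right) = \sqrt{2 t^{2}} \left(-5\right) = \sqrt{2} \sqrt{t^{2}} \left(-5\right) = - 5 \sqrt{2} \sqrt{t^{2}}$)
$-11690 - v{\left(o \left(S + j{\left(-5 \right)}\right) \right)} = -11690 - - 5 \sqrt{2} \sqrt{\left(- 2 \left(-5 - 5\right)\right)^{2}} = -11690 - - 5 \sqrt{2} \sqrt{\left(\left(-2\right) \left(-10\right)\right)^{2}} = -11690 - - 5 \sqrt{2} \sqrt{20^{2}} = -11690 - - 5 \sqrt{2} \sqrt{400} = -11690 - \left(-5\right) \sqrt{2} \cdot 20 = -11690 - - 100 \sqrt{2} = -11690 + 100 \sqrt{2}$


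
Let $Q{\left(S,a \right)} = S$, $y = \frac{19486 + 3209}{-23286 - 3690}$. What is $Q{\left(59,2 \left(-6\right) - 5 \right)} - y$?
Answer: $\frac{538093}{8992} \approx 59.841$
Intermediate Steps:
$y = - \frac{7565}{8992}$ ($y = \frac{22695}{-26976} = 22695 \left(- \frac{1}{26976}\right) = - \frac{7565}{8992} \approx -0.8413$)
$Q{\left(59,2 \left(-6\right) - 5 \right)} - y = 59 - - \frac{7565}{8992} = 59 + \frac{7565}{8992} = \frac{538093}{8992}$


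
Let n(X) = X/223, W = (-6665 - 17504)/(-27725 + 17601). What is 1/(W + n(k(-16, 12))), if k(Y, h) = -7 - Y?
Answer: 2257652/5480803 ≈ 0.41192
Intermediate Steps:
W = 24169/10124 (W = -24169/(-10124) = -24169*(-1/10124) = 24169/10124 ≈ 2.3873)
n(X) = X/223 (n(X) = X*(1/223) = X/223)
1/(W + n(k(-16, 12))) = 1/(24169/10124 + (-7 - 1*(-16))/223) = 1/(24169/10124 + (-7 + 16)/223) = 1/(24169/10124 + (1/223)*9) = 1/(24169/10124 + 9/223) = 1/(5480803/2257652) = 2257652/5480803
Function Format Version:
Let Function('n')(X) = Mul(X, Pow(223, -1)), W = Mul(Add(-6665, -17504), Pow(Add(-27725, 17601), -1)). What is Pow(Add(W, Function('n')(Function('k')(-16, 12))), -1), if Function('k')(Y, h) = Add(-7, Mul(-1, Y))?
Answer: Rational(2257652, 5480803) ≈ 0.41192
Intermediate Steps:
W = Rational(24169, 10124) (W = Mul(-24169, Pow(-10124, -1)) = Mul(-24169, Rational(-1, 10124)) = Rational(24169, 10124) ≈ 2.3873)
Function('n')(X) = Mul(Rational(1, 223), X) (Function('n')(X) = Mul(X, Rational(1, 223)) = Mul(Rational(1, 223), X))
Pow(Add(W, Function('n')(Function('k')(-16, 12))), -1) = Pow(Add(Rational(24169, 10124), Mul(Rational(1, 223), Add(-7, Mul(-1, -16)))), -1) = Pow(Add(Rational(24169, 10124), Mul(Rational(1, 223), Add(-7, 16))), -1) = Pow(Add(Rational(24169, 10124), Mul(Rational(1, 223), 9)), -1) = Pow(Add(Rational(24169, 10124), Rational(9, 223)), -1) = Pow(Rational(5480803, 2257652), -1) = Rational(2257652, 5480803)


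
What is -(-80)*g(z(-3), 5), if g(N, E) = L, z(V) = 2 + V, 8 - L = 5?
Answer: 240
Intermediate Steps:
L = 3 (L = 8 - 1*5 = 8 - 5 = 3)
g(N, E) = 3
-(-80)*g(z(-3), 5) = -(-80)*3 = -80*(-3) = 240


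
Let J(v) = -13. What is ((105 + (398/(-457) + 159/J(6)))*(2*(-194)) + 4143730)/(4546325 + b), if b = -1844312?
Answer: 8135354782/5350886411 ≈ 1.5204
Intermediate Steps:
((105 + (398/(-457) + 159/J(6)))*(2*(-194)) + 4143730)/(4546325 + b) = ((105 + (398/(-457) + 159/(-13)))*(2*(-194)) + 4143730)/(4546325 - 1844312) = ((105 + (398*(-1/457) + 159*(-1/13)))*(-388) + 4143730)/2702013 = ((105 + (-398/457 - 159/13))*(-388) + 4143730)*(1/2702013) = ((105 - 77837/5941)*(-388) + 4143730)*(1/2702013) = ((545968/5941)*(-388) + 4143730)*(1/2702013) = (-211835584/5941 + 4143730)*(1/2702013) = (24406064346/5941)*(1/2702013) = 8135354782/5350886411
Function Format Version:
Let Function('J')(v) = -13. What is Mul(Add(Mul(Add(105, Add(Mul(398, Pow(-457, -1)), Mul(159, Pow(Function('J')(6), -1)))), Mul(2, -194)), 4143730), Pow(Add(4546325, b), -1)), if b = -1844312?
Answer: Rational(8135354782, 5350886411) ≈ 1.5204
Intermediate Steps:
Mul(Add(Mul(Add(105, Add(Mul(398, Pow(-457, -1)), Mul(159, Pow(Function('J')(6), -1)))), Mul(2, -194)), 4143730), Pow(Add(4546325, b), -1)) = Mul(Add(Mul(Add(105, Add(Mul(398, Pow(-457, -1)), Mul(159, Pow(-13, -1)))), Mul(2, -194)), 4143730), Pow(Add(4546325, -1844312), -1)) = Mul(Add(Mul(Add(105, Add(Mul(398, Rational(-1, 457)), Mul(159, Rational(-1, 13)))), -388), 4143730), Pow(2702013, -1)) = Mul(Add(Mul(Add(105, Add(Rational(-398, 457), Rational(-159, 13))), -388), 4143730), Rational(1, 2702013)) = Mul(Add(Mul(Add(105, Rational(-77837, 5941)), -388), 4143730), Rational(1, 2702013)) = Mul(Add(Mul(Rational(545968, 5941), -388), 4143730), Rational(1, 2702013)) = Mul(Add(Rational(-211835584, 5941), 4143730), Rational(1, 2702013)) = Mul(Rational(24406064346, 5941), Rational(1, 2702013)) = Rational(8135354782, 5350886411)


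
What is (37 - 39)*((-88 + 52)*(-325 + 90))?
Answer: -16920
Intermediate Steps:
(37 - 39)*((-88 + 52)*(-325 + 90)) = -(-72)*(-235) = -2*8460 = -16920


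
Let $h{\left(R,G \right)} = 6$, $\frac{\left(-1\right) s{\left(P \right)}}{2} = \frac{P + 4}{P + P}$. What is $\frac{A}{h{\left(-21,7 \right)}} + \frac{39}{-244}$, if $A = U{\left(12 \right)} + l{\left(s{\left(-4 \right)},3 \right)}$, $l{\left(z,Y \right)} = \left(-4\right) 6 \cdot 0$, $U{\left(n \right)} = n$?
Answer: $\frac{449}{244} \approx 1.8402$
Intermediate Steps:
$s{\left(P \right)} = - \frac{4 + P}{P}$ ($s{\left(P \right)} = - 2 \frac{P + 4}{P + P} = - 2 \frac{4 + P}{2 P} = - \frac{4 + P}{P}$)
$l{\left(z,Y \right)} = 0$ ($l{\left(z,Y \right)} = \left(-24\right) 0 = 0$)
$A = 12$ ($A = 12 + 0 = 12$)
$\frac{A}{h{\left(-21,7 \right)}} + \frac{39}{-244} = \frac{12}{6} + \frac{39}{-244} = 12 \cdot \frac{1}{6} + 39 \left(- \frac{1}{244}\right) = 2 - \frac{39}{244} = \frac{449}{244}$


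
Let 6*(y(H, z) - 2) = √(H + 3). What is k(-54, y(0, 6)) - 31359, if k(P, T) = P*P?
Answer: -28443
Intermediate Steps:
y(H, z) = 2 + √(3 + H)/6 (y(H, z) = 2 + √(H + 3)/6 = 2 + √(3 + H)/6)
k(P, T) = P²
k(-54, y(0, 6)) - 31359 = (-54)² - 31359 = 2916 - 31359 = -28443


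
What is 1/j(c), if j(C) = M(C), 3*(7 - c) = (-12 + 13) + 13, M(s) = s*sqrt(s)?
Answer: 3*sqrt(21)/49 ≈ 0.28057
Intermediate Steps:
M(s) = s**(3/2)
c = 7/3 (c = 7 - ((-12 + 13) + 13)/3 = 7 - (1 + 13)/3 = 7 - 1/3*14 = 7 - 14/3 = 7/3 ≈ 2.3333)
j(C) = C**(3/2)
1/j(c) = 1/((7/3)**(3/2)) = 1/(7*sqrt(21)/9) = 3*sqrt(21)/49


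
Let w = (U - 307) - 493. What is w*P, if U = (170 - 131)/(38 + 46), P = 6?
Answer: -67161/14 ≈ -4797.2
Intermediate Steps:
U = 13/28 (U = 39/84 = 39*(1/84) = 13/28 ≈ 0.46429)
w = -22387/28 (w = (13/28 - 307) - 493 = -8583/28 - 493 = -22387/28 ≈ -799.54)
w*P = -22387/28*6 = -67161/14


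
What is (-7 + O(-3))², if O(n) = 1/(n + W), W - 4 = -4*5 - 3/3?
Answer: 19881/400 ≈ 49.703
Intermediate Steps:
W = -17 (W = 4 + (-4*5 - 3/3) = 4 + (-20 - 3*⅓) = 4 + (-20 - 1) = 4 - 21 = -17)
O(n) = 1/(-17 + n) (O(n) = 1/(n - 17) = 1/(-17 + n))
(-7 + O(-3))² = (-7 + 1/(-17 - 3))² = (-7 + 1/(-20))² = (-7 - 1/20)² = (-141/20)² = 19881/400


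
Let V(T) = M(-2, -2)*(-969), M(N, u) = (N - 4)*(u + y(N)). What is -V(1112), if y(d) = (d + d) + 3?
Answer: 17442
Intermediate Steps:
y(d) = 3 + 2*d (y(d) = 2*d + 3 = 3 + 2*d)
M(N, u) = (-4 + N)*(3 + u + 2*N) (M(N, u) = (N - 4)*(u + (3 + 2*N)) = (-4 + N)*(3 + u + 2*N))
V(T) = -17442 (V(T) = (-12 - 5*(-2) - 4*(-2) + 2*(-2)² - 2*(-2))*(-969) = (-12 + 10 + 8 + 2*4 + 4)*(-969) = (-12 + 10 + 8 + 8 + 4)*(-969) = 18*(-969) = -17442)
-V(1112) = -1*(-17442) = 17442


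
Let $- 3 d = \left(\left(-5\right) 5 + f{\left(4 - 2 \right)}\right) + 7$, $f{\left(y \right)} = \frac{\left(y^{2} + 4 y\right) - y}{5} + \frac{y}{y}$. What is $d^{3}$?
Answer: $125$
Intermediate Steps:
$f{\left(y \right)} = 1 + \frac{y^{2}}{5} + \frac{3 y}{5}$ ($f{\left(y \right)} = \left(y^{2} + 3 y\right) \frac{1}{5} + 1 = \left(\frac{y^{2}}{5} + \frac{3 y}{5}\right) + 1 = 1 + \frac{y^{2}}{5} + \frac{3 y}{5}$)
$d = 5$ ($d = - \frac{\left(\left(-5\right) 5 + \left(1 + \frac{\left(4 - 2\right)^{2}}{5} + \frac{3 \left(4 - 2\right)}{5}\right)\right) + 7}{3} = - \frac{\left(-25 + \left(1 + \frac{2^{2}}{5} + \frac{3}{5} \cdot 2\right)\right) + 7}{3} = - \frac{\left(-25 + \left(1 + \frac{1}{5} \cdot 4 + \frac{6}{5}\right)\right) + 7}{3} = - \frac{\left(-25 + \left(1 + \frac{4}{5} + \frac{6}{5}\right)\right) + 7}{3} = - \frac{\left(-25 + 3\right) + 7}{3} = - \frac{-22 + 7}{3} = \left(- \frac{1}{3}\right) \left(-15\right) = 5$)
$d^{3} = 5^{3} = 125$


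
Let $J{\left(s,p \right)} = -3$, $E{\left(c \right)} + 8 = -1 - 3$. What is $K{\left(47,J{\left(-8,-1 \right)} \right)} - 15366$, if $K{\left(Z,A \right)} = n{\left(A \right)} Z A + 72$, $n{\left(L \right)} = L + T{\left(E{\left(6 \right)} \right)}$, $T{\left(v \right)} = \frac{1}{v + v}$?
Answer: $- \frac{118921}{8} \approx -14865.0$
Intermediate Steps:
$E{\left(c \right)} = -12$ ($E{\left(c \right)} = -8 - 4 = -12$)
$T{\left(v \right)} = \frac{1}{2 v}$
$n{\left(L \right)} = - \frac{1}{24} + L$ ($n{\left(L \right)} = L + \frac{1}{2 \left(-12\right)} = L + \frac{1}{2} \left(- \frac{1}{12}\right) = L - \frac{1}{24} = - \frac{1}{24} + L$)
$K{\left(Z,A \right)} = 72 + A Z \left(- \frac{1}{24} + A\right)$ ($K{\left(Z,A \right)} = \left(- \frac{1}{24} + A\right) Z A + 72 = Z \left(- \frac{1}{24} + A\right) A + 72 = A Z \left(- \frac{1}{24} + A\right) + 72 = 72 + A Z \left(- \frac{1}{24} + A\right)$)
$K{\left(47,J{\left(-8,-1 \right)} \right)} - 15366 = \left(72 + \frac{1}{24} \left(-3\right) 47 \left(-1 + 24 \left(-3\right)\right)\right) - 15366 = \left(72 + \frac{1}{24} \left(-3\right) 47 \left(-1 - 72\right)\right) - 15366 = \left(72 + \frac{1}{24} \left(-3\right) 47 \left(-73\right)\right) - 15366 = \left(72 + \frac{3431}{8}\right) - 15366 = \frac{4007}{8} - 15366 = - \frac{118921}{8}$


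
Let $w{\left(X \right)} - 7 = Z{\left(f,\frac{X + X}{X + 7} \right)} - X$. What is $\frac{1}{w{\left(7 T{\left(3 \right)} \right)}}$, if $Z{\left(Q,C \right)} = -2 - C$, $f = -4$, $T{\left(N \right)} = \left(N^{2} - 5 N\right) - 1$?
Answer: $\frac{3}{155} \approx 0.019355$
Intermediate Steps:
$T{\left(N \right)} = -1 + N^{2} - 5 N$
$w{\left(X \right)} = 5 - X - \frac{2 X}{7 + X}$ ($w{\left(X \right)} = 7 - \left(2 + X + \frac{X + X}{X + 7}\right) = 7 - \left(2 + X + \frac{2 X}{7 + X}\right) = 5 - X - \frac{2 X}{7 + X}$)
$\frac{1}{w{\left(7 T{\left(3 \right)} \right)}} = \frac{1}{\frac{1}{7 + 7 \left(-1 + 3^{2} - 15\right)} \left(35 - \left(7 \left(-1 + 3^{2} - 15\right)\right)^{2} - 4 \cdot 7 \left(-1 + 3^{2} - 15\right)\right)} = \frac{1}{\frac{1}{7 + 7 \left(-1 + 9 - 15\right)} \left(35 - \left(7 \left(-1 + 9 - 15\right)\right)^{2} - 4 \cdot 7 \left(-1 + 9 - 15\right)\right)} = \frac{1}{\frac{1}{7 + 7 \left(-7\right)} \left(35 - \left(7 \left(-7\right)\right)^{2} - 4 \cdot 7 \left(-7\right)\right)} = \frac{1}{\frac{1}{7 - 49} \left(35 - \left(-49\right)^{2} - -196\right)} = \frac{1}{\frac{1}{-42} \left(35 - 2401 + 196\right)} = \frac{1}{\left(- \frac{1}{42}\right) \left(35 - 2401 + 196\right)} = \frac{1}{\left(- \frac{1}{42}\right) \left(-2170\right)} = \frac{1}{\frac{155}{3}} = \frac{3}{155}$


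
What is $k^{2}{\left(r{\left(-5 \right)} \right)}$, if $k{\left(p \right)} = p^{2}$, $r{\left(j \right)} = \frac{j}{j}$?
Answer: $1$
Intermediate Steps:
$r{\left(j \right)} = 1$
$k^{2}{\left(r{\left(-5 \right)} \right)} = \left(1^{2}\right)^{2} = 1^{2} = 1$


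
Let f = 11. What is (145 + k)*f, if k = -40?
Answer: 1155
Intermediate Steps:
(145 + k)*f = (145 - 40)*11 = 105*11 = 1155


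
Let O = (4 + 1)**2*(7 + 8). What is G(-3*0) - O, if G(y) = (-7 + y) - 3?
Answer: -385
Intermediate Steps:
G(y) = -10 + y
O = 375 (O = 5**2*15 = 25*15 = 375)
G(-3*0) - O = (-10 - 3*0) - 1*375 = (-10 + 0) - 375 = -10 - 375 = -385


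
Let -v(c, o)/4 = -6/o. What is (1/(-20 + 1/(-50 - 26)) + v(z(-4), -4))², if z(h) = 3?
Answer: 84676804/2313441 ≈ 36.602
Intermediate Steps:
v(c, o) = 24/o (v(c, o) = -(-24)/o = 24/o)
(1/(-20 + 1/(-50 - 26)) + v(z(-4), -4))² = (1/(-20 + 1/(-50 - 26)) + 24/(-4))² = (1/(-20 + 1/(-76)) + 24*(-¼))² = (1/(-20 - 1/76) - 6)² = (1/(-1521/76) - 6)² = (-76/1521 - 6)² = (-9202/1521)² = 84676804/2313441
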